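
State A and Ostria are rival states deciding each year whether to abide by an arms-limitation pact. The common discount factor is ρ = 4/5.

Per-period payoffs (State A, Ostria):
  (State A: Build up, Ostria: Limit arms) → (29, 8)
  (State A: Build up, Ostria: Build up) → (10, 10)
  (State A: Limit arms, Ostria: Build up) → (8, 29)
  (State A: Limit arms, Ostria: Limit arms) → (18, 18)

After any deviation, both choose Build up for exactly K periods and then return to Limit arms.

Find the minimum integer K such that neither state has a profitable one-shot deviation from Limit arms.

Need Σ_{k=1}^{K} ρ^k ≥ (29−18)/(18−10) = 1.3750 at ρ = 4/5.
At K = 1 the sum is 0.8000 < 1.3750; at K = 2 it is 1.4400 ≥ 1.3750.
So the minimum punishment length is K = 2.

2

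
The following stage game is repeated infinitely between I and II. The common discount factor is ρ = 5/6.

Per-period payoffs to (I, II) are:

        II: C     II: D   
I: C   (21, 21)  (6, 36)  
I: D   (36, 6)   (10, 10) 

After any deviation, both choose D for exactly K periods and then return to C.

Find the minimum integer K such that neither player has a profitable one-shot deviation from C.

2

No profitable deviation requires (21−10)(ρ+…+ρ^K) ≥ 36−21, i.e. ρ+…+ρ^K ≥ 15/11 ≈ 1.3636.
With ρ = 5/6, the partial sums are K=1: 0.8333, K=2: 1.5278.
K = 2 is the first length at which the sum reaches 1.3636.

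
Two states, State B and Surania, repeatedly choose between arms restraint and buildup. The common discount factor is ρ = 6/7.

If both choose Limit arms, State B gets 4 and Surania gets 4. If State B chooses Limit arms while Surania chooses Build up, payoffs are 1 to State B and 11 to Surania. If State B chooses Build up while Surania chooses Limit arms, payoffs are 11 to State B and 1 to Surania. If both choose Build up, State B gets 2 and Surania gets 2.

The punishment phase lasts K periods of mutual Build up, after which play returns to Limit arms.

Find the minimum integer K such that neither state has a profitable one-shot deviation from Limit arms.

6

Need Σ_{k=1}^{K} ρ^k ≥ (11−4)/(4−2) = 3.5000 at ρ = 6/7.
At K = 5 the sum is 3.2240 < 3.5000; at K = 6 it is 3.6206 ≥ 3.5000.
So the minimum punishment length is K = 6.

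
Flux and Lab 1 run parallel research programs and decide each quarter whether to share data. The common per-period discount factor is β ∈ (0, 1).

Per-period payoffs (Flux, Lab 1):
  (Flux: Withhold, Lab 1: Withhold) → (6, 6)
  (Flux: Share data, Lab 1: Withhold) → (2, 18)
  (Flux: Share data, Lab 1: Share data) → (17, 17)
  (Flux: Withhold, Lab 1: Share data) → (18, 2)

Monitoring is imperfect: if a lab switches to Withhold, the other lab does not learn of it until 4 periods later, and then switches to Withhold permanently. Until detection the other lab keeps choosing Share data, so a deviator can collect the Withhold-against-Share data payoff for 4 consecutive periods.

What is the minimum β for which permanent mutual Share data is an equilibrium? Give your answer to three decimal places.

0.537

A deviator earns 18 for 4 periods, then 6 forever; cooperating earns 17 forever. Multiplying the IC by (1−β):
17 ≥ 18(1−β^4) + 6β^4, so 12·β^4 ≥ 1 and β^4 ≥ 1/12.
β ≥ (1/12)^(1/4) ≈ 0.537.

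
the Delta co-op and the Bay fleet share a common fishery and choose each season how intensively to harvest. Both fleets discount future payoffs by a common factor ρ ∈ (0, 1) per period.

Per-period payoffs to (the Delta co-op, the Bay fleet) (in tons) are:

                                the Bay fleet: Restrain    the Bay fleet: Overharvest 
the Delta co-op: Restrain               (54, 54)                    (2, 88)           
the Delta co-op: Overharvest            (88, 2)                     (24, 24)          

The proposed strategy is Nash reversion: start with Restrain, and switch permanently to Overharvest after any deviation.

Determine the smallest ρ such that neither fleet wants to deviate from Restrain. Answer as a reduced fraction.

Cooperation forever yields 54 each period: 54/(1−ρ).
Deviating yields 88 once, then 24 forever: 88 + 24ρ/(1−ρ).
No profitable deviation requires 54/(1−ρ) ≥ 88 + 24ρ/(1−ρ).
Multiplying by (1−ρ): 54 ≥ 88(1−ρ) + 24ρ = 88 − 64ρ.
So 64ρ ≥ 34, i.e. ρ ≥ 34/64 = 17/32.

17/32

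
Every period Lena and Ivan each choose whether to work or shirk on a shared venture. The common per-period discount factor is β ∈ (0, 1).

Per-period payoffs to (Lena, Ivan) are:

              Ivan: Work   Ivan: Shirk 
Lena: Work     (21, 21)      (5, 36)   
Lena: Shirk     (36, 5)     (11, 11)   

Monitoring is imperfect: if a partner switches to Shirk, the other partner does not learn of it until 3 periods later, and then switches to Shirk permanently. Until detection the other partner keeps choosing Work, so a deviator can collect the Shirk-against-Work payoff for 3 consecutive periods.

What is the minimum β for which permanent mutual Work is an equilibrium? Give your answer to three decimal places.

A deviator earns 36 for 3 periods, then 11 forever; cooperating earns 21 forever. Multiplying the IC by (1−β):
21 ≥ 36(1−β^3) + 11β^3, so 25·β^3 ≥ 15 and β^3 ≥ 3/5.
β ≥ (3/5)^(1/3) ≈ 0.843.

0.843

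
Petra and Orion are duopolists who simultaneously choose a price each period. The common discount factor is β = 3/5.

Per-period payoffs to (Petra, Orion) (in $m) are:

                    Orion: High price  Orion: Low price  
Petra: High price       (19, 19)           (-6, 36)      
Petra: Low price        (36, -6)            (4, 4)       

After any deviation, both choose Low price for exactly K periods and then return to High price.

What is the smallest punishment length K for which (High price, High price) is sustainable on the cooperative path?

3

Need Σ_{k=1}^{K} β^k ≥ (36−19)/(19−4) = 1.1333 at β = 3/5.
At K = 2 the sum is 0.9600 < 1.1333; at K = 3 it is 1.1760 ≥ 1.1333.
So the minimum punishment length is K = 3.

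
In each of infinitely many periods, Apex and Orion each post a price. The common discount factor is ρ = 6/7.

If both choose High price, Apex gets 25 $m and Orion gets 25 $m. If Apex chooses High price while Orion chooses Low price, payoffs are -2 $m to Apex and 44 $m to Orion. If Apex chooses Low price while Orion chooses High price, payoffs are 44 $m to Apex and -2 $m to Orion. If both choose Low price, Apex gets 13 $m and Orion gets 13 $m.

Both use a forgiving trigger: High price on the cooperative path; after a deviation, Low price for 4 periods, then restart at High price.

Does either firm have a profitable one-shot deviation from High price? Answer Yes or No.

No

IC: ρ+…+ρ^4 ≥ (44−25)/(25−13) = 19/12.
At ρ = 6/7: partial sum = 2.7613 ≥ 1.5833. Cooperation sustainable.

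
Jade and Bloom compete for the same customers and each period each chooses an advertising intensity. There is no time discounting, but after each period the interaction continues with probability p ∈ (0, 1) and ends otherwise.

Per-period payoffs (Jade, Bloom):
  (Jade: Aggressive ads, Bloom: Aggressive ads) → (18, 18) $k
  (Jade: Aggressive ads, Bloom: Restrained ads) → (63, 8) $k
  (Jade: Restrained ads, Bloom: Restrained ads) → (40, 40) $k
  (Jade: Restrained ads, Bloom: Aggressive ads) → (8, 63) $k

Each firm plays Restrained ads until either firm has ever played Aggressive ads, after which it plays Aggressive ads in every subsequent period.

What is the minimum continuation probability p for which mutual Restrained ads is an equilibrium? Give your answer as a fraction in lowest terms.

23/45

With no time discounting, the continuation probability p plays the role of the discount factor.
Grim-trigger IC: 40/(1−p) ≥ 63 + 18p/(1−p) ⇒ p ≥ (63−40)/(63−18) = 23/45.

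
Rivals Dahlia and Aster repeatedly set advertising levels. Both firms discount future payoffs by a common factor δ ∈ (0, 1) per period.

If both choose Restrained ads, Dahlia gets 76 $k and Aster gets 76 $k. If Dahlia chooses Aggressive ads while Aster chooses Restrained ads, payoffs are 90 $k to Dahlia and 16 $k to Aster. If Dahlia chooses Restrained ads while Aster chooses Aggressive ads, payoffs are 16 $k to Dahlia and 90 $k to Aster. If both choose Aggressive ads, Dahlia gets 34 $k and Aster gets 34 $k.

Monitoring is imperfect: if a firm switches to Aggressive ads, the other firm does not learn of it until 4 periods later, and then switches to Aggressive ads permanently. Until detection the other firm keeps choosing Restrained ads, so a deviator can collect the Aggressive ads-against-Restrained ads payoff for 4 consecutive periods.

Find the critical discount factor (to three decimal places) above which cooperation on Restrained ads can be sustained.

A deviator earns 90 for 4 periods, then 34 forever; cooperating earns 76 forever. Multiplying the IC by (1−δ):
76 ≥ 90(1−δ^4) + 34δ^4, so 56·δ^4 ≥ 14 and δ^4 ≥ 1/4.
δ ≥ (1/4)^(1/4) ≈ 0.707.

0.707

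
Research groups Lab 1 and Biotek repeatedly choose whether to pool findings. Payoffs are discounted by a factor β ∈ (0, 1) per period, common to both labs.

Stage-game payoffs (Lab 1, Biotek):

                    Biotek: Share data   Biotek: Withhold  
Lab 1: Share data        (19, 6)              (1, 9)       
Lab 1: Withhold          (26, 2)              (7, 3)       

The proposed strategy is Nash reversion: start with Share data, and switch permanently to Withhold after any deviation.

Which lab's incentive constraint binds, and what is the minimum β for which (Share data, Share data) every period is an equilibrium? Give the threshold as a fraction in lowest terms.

Biotek; β ≥ 1/2

Lab 1's threshold: (26−19)/(26−7) = 7/19.
Biotek's threshold: (9−6)/(9−3) = 1/2.
7/19 < 1/2, so Biotek binds and β* = 1/2.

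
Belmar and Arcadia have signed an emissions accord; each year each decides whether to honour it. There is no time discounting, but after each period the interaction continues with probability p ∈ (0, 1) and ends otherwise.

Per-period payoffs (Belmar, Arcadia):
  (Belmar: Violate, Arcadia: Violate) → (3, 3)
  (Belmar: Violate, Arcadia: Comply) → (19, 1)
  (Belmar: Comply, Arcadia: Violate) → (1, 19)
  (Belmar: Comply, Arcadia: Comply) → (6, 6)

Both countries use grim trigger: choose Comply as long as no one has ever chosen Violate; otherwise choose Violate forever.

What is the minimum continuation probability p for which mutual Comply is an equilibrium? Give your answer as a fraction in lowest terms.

13/16

With no time discounting, the continuation probability p plays the role of the discount factor.
Grim-trigger IC: 6/(1−p) ≥ 19 + 3p/(1−p) ⇒ p ≥ (19−6)/(19−3) = 13/16.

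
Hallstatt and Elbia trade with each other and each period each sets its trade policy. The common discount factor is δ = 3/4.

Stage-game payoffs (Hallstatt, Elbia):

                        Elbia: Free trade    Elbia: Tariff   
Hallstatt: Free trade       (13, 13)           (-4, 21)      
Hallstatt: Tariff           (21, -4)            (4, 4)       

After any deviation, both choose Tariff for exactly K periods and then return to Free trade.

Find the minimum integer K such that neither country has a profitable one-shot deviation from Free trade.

IC: δ(1−δ^K)/(1−δ) ≥ (21−13)/(13−4) = 8/9.
With δ = 3/4: need 1 − δ^K ≥ 8/9·(1−3/4)/(3/4), i.e. δ^K ≤ 0.7037.
Since (3/4)^1 = 0.7500 and (3/4)^2 = 0.5625, the smallest such K is 2.

2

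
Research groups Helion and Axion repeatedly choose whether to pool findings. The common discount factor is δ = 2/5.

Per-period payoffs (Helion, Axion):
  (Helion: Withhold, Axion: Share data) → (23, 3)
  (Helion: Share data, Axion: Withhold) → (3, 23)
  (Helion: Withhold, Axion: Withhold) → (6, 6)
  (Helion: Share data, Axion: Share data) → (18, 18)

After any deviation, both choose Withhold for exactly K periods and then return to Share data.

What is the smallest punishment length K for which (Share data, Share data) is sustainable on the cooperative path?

2

Need Σ_{k=1}^{K} δ^k ≥ (23−18)/(18−6) = 0.4167 at δ = 2/5.
At K = 1 the sum is 0.4000 < 0.4167; at K = 2 it is 0.5600 ≥ 0.4167.
So the minimum punishment length is K = 2.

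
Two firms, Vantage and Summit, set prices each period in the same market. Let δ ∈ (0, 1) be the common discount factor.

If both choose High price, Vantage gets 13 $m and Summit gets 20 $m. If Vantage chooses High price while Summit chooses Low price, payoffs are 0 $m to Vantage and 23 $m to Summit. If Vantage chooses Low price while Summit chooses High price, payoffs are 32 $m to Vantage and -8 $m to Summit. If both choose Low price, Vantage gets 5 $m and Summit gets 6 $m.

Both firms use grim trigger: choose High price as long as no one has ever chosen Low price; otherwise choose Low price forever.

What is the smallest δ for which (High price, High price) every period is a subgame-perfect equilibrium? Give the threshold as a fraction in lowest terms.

19/27

Vantage: cooperation gives 13 each period; deviation gives 32 once then 5 forever.
  13/(1−δ) ≥ 32 + 5δ/(1−δ) ⇒ δ ≥ 19/27.
Summit: cooperation gives 20 each period; deviation gives 23 once then 6 forever.
  δ ≥ 3/17.
Both must hold, so the binding constraint is Vantage's: δ ≥ 19/27.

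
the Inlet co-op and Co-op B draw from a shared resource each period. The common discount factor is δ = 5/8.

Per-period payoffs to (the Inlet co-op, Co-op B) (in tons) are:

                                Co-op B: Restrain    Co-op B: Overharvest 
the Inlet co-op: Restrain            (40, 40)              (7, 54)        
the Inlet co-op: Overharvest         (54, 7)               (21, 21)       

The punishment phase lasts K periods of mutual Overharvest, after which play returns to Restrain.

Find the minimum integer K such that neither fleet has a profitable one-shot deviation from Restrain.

2

IC: δ(1−δ^K)/(1−δ) ≥ (54−40)/(40−21) = 14/19.
With δ = 5/8: need 1 − δ^K ≥ 14/19·(1−5/8)/(5/8), i.e. δ^K ≤ 0.5579.
Since (5/8)^1 = 0.6250 and (5/8)^2 = 0.3906, the smallest such K is 2.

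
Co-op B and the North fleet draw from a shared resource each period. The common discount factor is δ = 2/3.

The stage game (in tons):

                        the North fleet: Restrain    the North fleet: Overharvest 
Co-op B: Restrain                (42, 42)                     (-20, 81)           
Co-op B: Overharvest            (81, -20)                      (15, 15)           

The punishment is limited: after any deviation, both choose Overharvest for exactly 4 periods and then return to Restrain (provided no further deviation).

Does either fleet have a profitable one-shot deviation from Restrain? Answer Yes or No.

Comparing payoff streams over the 5 periods until play realigns: cooperate → 42(1+δ+…+δ^4); deviate → 81 + 15(δ+…+δ^4).
Cooperation is sustained iff (42−15)(δ+…+δ^4) ≥ 81−42.
δ+…+δ^4 = 2/3·(1−(2/3)^4)/(1−2/3) = 1.6049, and (81−42)/(42−15) = 1.4444.
1.6049 ≥ 1.4444, so cooperation is sustainable.

No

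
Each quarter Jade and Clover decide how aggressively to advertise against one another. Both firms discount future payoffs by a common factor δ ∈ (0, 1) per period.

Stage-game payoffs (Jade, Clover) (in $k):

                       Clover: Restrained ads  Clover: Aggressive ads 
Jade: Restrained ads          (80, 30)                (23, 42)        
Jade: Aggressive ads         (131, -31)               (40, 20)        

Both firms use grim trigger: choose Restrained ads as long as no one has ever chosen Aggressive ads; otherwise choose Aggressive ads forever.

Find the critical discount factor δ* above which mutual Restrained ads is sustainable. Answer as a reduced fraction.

For Jade: deviation gain 131−80 = 51, per-period punishment loss 80−40 = 40. IC gives δ ≥ 51/91.
For Clover: gain 12, loss 10 per period, so δ ≥ 12/22 = 6/11.
The tighter constraint is Jade's, so cooperation needs δ ≥ 51/91.

51/91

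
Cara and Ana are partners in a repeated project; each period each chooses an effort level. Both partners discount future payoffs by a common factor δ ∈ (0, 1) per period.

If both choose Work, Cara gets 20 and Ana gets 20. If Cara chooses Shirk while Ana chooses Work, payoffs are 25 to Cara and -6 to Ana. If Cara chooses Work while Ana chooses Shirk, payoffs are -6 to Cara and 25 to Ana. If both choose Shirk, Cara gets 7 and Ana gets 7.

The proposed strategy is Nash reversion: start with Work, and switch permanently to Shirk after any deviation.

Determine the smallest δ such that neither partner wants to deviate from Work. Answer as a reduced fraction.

Under grim trigger the critical discount factor is (T−C)/(T−P) with T = 25, C = 20, P = 7.
δ* = (25−20)/(25−7) = 5/18.

5/18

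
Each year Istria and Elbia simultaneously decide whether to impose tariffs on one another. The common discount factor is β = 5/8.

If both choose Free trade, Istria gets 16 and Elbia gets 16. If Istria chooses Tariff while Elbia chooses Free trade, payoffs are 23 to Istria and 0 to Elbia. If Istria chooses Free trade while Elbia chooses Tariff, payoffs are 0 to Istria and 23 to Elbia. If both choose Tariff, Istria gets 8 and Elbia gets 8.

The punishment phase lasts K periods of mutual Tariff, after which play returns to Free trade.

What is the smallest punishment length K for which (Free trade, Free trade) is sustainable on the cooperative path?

2

IC: β(1−β^K)/(1−β) ≥ (23−16)/(16−8) = 7/8.
With β = 5/8: need 1 − β^K ≥ 7/8·(1−5/8)/(5/8), i.e. β^K ≤ 0.4750.
Since (5/8)^1 = 0.6250 and (5/8)^2 = 0.3906, the smallest such K is 2.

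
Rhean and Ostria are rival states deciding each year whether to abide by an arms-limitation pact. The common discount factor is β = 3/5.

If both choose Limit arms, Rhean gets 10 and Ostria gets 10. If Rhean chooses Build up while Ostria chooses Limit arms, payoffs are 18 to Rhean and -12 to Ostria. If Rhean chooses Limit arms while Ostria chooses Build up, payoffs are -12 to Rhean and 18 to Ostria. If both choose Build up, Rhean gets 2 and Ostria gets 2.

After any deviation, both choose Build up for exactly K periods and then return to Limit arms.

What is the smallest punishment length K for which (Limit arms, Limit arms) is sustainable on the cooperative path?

No profitable deviation requires (10−2)(β+…+β^K) ≥ 18−10, i.e. β+…+β^K ≥ 1 ≈ 1.0000.
With β = 3/5, the partial sums are K=1: 0.6000, K=2: 0.9600, K=3: 1.1760.
K = 3 is the first length at which the sum reaches 1.0000.

3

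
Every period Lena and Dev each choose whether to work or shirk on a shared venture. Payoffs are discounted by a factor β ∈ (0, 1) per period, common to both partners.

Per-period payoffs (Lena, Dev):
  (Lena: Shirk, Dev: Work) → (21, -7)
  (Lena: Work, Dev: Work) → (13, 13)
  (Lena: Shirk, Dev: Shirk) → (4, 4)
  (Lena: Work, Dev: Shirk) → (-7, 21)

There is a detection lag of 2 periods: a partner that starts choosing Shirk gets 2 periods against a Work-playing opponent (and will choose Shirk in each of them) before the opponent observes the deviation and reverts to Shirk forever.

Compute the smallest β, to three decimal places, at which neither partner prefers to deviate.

The best deviation is to choose Shirk for all 2 undetected periods, earning 21 each, then 4 forever once detected.
Deviation value: 21(1−β^2)/(1−β) + 4β^2/(1−β); cooperation value: 13/(1−β).
IC: 13 ≥ 21(1−β^2) + 4β^2 = 21 − 17β^2.
So β^2 ≥ 8/17, giving β ≥ (8/17)^(1/2) ≈ 0.686.

0.686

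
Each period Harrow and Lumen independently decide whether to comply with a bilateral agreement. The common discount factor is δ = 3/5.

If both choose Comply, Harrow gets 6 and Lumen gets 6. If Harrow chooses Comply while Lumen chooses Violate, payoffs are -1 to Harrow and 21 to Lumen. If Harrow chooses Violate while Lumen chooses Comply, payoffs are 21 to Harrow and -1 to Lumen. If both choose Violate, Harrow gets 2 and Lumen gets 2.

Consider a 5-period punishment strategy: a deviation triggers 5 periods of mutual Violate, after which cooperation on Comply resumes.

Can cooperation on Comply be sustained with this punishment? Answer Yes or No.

No

IC: δ+…+δ^5 ≥ (21−6)/(6−2) = 15/4.
At δ = 3/5: partial sum = 1.3834 < 3.7500. Cooperation not sustainable.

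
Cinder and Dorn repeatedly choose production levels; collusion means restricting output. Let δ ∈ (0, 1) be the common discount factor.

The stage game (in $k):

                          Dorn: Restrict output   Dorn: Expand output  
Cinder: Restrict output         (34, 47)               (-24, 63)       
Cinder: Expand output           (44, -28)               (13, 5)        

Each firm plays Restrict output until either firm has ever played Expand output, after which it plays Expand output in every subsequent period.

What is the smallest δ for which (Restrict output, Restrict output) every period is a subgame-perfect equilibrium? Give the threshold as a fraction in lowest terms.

10/31

Cinder: cooperation gives 34 each period; deviation gives 44 once then 13 forever.
  34/(1−δ) ≥ 44 + 13δ/(1−δ) ⇒ δ ≥ 10/31.
Dorn: cooperation gives 47 each period; deviation gives 63 once then 5 forever.
  δ ≥ 16/58 = 8/29.
Both must hold, so the binding constraint is Cinder's: δ ≥ 10/31.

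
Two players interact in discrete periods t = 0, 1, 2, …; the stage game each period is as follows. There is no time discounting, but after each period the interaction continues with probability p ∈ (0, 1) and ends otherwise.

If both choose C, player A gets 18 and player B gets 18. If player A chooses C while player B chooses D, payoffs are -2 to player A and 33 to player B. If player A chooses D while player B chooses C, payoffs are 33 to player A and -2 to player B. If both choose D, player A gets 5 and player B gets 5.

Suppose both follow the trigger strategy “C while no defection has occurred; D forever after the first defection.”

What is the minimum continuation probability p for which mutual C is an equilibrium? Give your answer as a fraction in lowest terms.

15/28

Expected cooperation value is 18 + p·18 + p²·18 + … = 18/(1−p); deviation gives 33 + p·5/(1−p).
18 ≥ 33(1−p) + 5p ⇒ 28p ≥ 15 ⇒ p ≥ 15/28.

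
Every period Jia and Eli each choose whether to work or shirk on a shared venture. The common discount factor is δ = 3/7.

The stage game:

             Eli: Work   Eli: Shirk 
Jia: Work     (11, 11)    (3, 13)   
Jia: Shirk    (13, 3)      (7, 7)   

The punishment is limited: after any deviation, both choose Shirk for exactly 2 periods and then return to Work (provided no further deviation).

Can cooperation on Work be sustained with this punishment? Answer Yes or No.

IC: δ+…+δ^2 ≥ (13−11)/(11−7) = 1/2.
At δ = 3/7: partial sum = 0.6122 ≥ 0.5000. Cooperation sustainable.

Yes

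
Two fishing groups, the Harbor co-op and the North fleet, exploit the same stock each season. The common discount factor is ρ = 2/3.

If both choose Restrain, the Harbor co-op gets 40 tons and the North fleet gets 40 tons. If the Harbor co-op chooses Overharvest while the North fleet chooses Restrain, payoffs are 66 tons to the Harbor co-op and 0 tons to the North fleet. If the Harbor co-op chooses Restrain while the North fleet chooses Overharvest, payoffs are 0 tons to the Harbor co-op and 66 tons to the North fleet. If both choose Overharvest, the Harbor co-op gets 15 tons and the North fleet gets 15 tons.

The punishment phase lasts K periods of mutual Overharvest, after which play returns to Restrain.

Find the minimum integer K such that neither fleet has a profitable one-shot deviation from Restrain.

No profitable deviation requires (40−15)(ρ+…+ρ^K) ≥ 66−40, i.e. ρ+…+ρ^K ≥ 26/25 ≈ 1.0400.
With ρ = 2/3, the partial sums are K=1: 0.6667, K=2: 1.1111.
K = 2 is the first length at which the sum reaches 1.0400.

2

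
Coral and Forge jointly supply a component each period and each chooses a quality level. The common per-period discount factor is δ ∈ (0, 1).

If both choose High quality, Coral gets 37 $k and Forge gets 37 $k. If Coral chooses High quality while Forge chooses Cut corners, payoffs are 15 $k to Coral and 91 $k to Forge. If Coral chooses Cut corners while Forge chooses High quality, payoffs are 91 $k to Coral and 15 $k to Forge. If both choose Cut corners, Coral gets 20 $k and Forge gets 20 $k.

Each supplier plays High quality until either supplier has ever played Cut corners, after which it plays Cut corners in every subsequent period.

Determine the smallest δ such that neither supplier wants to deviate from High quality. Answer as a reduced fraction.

37/(1−δ) ≥ 91 + 20δ/(1−δ)
37 ≥ 91 − 71δ
δ ≥ 54/71.

54/71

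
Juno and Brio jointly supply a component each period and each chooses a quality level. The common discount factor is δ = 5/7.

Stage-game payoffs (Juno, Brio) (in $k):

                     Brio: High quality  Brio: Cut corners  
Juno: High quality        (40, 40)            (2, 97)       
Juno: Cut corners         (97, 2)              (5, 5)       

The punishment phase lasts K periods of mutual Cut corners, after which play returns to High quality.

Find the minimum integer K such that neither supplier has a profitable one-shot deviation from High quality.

4

Need Σ_{k=1}^{K} δ^k ≥ (97−40)/(40−5) = 1.6286 at δ = 5/7.
At K = 3 the sum is 1.5889 < 1.6286; at K = 4 it is 1.8492 ≥ 1.6286.
So the minimum punishment length is K = 4.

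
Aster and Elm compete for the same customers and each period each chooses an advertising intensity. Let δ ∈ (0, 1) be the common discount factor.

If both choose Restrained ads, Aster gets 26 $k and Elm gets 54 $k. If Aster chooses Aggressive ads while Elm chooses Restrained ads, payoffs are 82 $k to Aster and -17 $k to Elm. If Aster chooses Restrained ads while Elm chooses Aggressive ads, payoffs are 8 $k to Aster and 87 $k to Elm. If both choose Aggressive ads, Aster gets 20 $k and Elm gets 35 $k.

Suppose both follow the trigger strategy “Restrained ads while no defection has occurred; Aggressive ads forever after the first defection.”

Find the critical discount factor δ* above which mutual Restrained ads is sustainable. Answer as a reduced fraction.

28/31

Aster: cooperation gives 26 each period; deviation gives 82 once then 20 forever.
  26/(1−δ) ≥ 82 + 20δ/(1−δ) ⇒ δ ≥ 56/62 = 28/31.
Elm: cooperation gives 54 each period; deviation gives 87 once then 35 forever.
  δ ≥ 33/52.
Both must hold, so the binding constraint is Aster's: δ ≥ 28/31.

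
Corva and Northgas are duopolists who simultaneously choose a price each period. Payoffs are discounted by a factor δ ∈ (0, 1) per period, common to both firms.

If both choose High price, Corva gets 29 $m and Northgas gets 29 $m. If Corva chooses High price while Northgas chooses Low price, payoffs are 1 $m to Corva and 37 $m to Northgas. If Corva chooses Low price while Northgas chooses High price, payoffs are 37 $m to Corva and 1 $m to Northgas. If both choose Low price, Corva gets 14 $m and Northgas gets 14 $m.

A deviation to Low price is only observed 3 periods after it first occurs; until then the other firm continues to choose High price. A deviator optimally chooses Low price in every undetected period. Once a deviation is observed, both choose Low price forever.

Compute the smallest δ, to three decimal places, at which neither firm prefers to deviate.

0.703

A deviator earns 37 for 3 periods, then 14 forever; cooperating earns 29 forever. Multiplying the IC by (1−δ):
29 ≥ 37(1−δ^3) + 14δ^3, so 23·δ^3 ≥ 8 and δ^3 ≥ 8/23.
δ ≥ (8/23)^(1/3) ≈ 0.703.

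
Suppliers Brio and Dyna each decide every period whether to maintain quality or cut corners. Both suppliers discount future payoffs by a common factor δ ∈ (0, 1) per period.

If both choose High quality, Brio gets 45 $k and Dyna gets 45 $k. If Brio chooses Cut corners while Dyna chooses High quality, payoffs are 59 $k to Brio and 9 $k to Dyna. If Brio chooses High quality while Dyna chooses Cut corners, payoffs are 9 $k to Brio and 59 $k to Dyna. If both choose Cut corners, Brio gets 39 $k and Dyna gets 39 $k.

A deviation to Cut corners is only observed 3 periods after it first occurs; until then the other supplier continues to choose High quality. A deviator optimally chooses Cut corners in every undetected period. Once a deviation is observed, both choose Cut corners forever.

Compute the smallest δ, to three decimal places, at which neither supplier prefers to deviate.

A deviator earns 59 for 3 periods, then 39 forever; cooperating earns 45 forever. Multiplying the IC by (1−δ):
45 ≥ 59(1−δ^3) + 39δ^3, so 20·δ^3 ≥ 14 and δ^3 ≥ 7/10.
δ ≥ (7/10)^(1/3) ≈ 0.888.

0.888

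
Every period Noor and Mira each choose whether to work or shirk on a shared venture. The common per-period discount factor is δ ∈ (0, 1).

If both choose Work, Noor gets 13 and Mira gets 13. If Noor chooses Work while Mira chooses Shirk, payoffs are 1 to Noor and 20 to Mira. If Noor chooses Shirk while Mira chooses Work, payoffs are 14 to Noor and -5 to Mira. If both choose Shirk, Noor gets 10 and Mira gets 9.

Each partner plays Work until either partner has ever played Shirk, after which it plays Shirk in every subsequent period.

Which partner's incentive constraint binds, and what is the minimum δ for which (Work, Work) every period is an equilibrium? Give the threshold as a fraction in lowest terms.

Mira; δ ≥ 7/11

For Noor: deviation gain 14−13 = 1, per-period punishment loss 13−10 = 3. IC gives δ ≥ 1/4.
For Mira: gain 7, loss 4 per period, so δ ≥ 7/11.
The tighter constraint is Mira's, so cooperation needs δ ≥ 7/11.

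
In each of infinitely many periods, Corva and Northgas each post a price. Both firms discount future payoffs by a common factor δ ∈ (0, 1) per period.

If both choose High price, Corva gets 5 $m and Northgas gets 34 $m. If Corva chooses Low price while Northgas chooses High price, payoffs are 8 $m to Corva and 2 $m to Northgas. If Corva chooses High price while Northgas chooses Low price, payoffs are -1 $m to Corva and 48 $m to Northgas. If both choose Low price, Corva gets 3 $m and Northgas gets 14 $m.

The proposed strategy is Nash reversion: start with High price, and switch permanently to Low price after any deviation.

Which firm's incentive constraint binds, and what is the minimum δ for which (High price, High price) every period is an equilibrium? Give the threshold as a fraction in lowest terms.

Corva: cooperation gives 5 each period; deviation gives 8 once then 3 forever.
  5/(1−δ) ≥ 8 + 3δ/(1−δ) ⇒ δ ≥ 3/5.
Northgas: cooperation gives 34 each period; deviation gives 48 once then 14 forever.
  δ ≥ 14/34 = 7/17.
Both must hold, so the binding constraint is Corva's: δ ≥ 3/5.

Corva; δ ≥ 3/5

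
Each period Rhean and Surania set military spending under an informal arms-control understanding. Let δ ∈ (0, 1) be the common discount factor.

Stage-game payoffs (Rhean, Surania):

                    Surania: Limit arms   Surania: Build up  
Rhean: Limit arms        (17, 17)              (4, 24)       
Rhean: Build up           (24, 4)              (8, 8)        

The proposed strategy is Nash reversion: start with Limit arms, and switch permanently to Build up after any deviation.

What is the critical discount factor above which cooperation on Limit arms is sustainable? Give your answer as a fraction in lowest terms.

7/16

17/(1−δ) ≥ 24 + 8δ/(1−δ)
17 ≥ 24 − 16δ
δ ≥ 7/16.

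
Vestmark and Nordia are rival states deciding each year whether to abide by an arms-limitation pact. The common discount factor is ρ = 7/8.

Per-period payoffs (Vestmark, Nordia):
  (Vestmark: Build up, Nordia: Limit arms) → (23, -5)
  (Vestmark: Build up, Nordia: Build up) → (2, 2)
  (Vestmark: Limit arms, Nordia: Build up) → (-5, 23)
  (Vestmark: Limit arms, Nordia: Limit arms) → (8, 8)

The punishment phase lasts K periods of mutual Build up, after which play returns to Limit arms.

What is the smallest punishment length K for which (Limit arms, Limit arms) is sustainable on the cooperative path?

Need Σ_{k=1}^{K} ρ^k ≥ (23−8)/(8−2) = 2.5000 at ρ = 7/8.
At K = 3 the sum is 2.3105 < 2.5000; at K = 4 it is 2.8967 ≥ 2.5000.
So the minimum punishment length is K = 4.

4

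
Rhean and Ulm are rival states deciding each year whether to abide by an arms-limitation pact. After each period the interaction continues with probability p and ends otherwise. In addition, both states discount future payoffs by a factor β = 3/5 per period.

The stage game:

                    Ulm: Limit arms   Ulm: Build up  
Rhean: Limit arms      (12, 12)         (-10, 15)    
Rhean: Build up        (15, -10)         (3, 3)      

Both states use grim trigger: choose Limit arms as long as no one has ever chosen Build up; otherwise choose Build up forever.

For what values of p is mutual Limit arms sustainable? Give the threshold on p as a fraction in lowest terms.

Expected continuation weight on next period's payoff is β·p = 3/5·p, which plays the role of the discount factor.
Cooperation requires 3/5·p ≥ (15−12)/(15−3) = 1/4, hence p ≥ 5/12.

5/12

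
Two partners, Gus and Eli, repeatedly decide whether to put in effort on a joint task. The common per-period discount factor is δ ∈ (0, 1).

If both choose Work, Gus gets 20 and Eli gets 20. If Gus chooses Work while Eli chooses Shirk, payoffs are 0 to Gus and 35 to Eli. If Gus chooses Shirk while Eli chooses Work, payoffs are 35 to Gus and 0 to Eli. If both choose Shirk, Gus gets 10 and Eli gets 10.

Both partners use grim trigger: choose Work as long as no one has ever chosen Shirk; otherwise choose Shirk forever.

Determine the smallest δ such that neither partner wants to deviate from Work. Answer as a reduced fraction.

Under grim trigger the critical discount factor is (T−C)/(T−P) with T = 35, C = 20, P = 10.
δ* = (35−20)/(35−10) = 15/25 = 3/5.

3/5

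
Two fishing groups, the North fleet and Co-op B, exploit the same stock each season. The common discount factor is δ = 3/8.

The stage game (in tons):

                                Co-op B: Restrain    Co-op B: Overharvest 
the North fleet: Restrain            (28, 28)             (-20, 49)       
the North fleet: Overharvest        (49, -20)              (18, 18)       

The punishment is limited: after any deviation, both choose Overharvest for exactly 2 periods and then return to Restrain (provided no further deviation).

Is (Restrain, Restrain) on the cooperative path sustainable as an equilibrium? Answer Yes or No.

Comparing payoff streams over the 3 periods until play realigns: cooperate → 28(1+δ+…+δ^2); deviate → 49 + 18(δ+…+δ^2).
Cooperation is sustained iff (28−18)(δ+…+δ^2) ≥ 49−28.
δ+…+δ^2 = 3/8·(1−(3/8)^2)/(1−3/8) = 0.5156, and (49−28)/(28−18) = 2.1000.
0.5156 < 2.1000, so cooperation is not sustainable.

No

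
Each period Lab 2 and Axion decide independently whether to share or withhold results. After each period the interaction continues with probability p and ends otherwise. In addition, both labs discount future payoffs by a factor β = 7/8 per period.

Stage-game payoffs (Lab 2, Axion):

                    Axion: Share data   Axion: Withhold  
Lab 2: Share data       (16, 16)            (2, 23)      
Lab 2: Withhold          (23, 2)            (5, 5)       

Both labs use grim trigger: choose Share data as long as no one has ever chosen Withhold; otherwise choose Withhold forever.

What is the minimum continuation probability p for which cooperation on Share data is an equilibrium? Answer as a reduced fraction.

With continuation probability p and discount β, the effective per-period discount factor is βp.
Grim-trigger IC: βp ≥ (23−16)/(23−5) = 7/18.
So p ≥ (7/18)/(7/8) = 4/9.

4/9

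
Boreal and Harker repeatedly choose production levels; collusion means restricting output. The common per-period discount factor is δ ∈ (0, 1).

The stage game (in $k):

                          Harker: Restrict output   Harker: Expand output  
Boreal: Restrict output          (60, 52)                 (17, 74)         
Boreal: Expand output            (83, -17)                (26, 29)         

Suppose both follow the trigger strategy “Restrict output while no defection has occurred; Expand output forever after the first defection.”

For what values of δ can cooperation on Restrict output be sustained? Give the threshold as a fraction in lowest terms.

22/45

Boreal: cooperation gives 60 each period; deviation gives 83 once then 26 forever.
  60/(1−δ) ≥ 83 + 26δ/(1−δ) ⇒ δ ≥ 23/57.
Harker: cooperation gives 52 each period; deviation gives 74 once then 29 forever.
  δ ≥ 22/45.
Both must hold, so the binding constraint is Harker's: δ ≥ 22/45.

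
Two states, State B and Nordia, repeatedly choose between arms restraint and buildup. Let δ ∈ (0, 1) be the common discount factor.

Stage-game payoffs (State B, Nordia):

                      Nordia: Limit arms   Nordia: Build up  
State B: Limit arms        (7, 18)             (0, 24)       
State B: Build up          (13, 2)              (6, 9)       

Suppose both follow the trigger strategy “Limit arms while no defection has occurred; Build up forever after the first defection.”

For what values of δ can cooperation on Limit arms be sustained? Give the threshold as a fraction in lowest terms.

State B's threshold: (13−7)/(13−6) = 6/7.
Nordia's threshold: (24−18)/(24−9) = 2/5.
6/7 > 2/5, so State B binds and δ* = 6/7.

6/7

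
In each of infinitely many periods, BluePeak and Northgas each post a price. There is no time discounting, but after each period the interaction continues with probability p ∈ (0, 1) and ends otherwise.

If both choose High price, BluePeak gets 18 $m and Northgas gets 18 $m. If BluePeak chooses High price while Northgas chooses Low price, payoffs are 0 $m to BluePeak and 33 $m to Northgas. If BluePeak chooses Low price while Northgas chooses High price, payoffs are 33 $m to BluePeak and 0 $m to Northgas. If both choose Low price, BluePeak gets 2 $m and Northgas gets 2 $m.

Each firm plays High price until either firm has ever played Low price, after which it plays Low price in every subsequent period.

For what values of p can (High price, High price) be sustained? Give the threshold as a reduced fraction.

With no time discounting, the continuation probability p plays the role of the discount factor.
Grim-trigger IC: 18/(1−p) ≥ 33 + 2p/(1−p) ⇒ p ≥ (33−18)/(33−2) = 15/31.

15/31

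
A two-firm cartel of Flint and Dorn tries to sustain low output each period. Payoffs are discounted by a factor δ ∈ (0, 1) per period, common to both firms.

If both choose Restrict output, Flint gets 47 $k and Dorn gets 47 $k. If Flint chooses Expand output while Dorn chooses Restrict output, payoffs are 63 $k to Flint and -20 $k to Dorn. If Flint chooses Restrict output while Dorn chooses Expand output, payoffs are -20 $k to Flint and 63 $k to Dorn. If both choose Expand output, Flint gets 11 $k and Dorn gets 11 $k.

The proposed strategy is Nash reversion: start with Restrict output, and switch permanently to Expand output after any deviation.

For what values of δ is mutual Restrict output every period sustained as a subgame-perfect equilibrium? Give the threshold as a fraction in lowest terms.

4/13

47/(1−δ) ≥ 63 + 11δ/(1−δ)
47 ≥ 63 − 52δ
δ ≥ 16/52 = 4/13.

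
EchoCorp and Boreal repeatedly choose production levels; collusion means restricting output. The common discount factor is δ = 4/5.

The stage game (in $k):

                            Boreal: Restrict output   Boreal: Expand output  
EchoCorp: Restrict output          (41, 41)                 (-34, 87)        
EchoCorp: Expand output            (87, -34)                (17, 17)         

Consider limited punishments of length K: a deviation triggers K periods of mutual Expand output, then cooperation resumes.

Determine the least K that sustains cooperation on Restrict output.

IC: δ(1−δ^K)/(1−δ) ≥ (87−41)/(41−17) = 23/12.
With δ = 4/5: need 1 − δ^K ≥ 23/12·(1−4/5)/(4/5), i.e. δ^K ≤ 0.5208.
Since (4/5)^2 = 0.6400 and (4/5)^3 = 0.5120, the smallest such K is 3.

3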